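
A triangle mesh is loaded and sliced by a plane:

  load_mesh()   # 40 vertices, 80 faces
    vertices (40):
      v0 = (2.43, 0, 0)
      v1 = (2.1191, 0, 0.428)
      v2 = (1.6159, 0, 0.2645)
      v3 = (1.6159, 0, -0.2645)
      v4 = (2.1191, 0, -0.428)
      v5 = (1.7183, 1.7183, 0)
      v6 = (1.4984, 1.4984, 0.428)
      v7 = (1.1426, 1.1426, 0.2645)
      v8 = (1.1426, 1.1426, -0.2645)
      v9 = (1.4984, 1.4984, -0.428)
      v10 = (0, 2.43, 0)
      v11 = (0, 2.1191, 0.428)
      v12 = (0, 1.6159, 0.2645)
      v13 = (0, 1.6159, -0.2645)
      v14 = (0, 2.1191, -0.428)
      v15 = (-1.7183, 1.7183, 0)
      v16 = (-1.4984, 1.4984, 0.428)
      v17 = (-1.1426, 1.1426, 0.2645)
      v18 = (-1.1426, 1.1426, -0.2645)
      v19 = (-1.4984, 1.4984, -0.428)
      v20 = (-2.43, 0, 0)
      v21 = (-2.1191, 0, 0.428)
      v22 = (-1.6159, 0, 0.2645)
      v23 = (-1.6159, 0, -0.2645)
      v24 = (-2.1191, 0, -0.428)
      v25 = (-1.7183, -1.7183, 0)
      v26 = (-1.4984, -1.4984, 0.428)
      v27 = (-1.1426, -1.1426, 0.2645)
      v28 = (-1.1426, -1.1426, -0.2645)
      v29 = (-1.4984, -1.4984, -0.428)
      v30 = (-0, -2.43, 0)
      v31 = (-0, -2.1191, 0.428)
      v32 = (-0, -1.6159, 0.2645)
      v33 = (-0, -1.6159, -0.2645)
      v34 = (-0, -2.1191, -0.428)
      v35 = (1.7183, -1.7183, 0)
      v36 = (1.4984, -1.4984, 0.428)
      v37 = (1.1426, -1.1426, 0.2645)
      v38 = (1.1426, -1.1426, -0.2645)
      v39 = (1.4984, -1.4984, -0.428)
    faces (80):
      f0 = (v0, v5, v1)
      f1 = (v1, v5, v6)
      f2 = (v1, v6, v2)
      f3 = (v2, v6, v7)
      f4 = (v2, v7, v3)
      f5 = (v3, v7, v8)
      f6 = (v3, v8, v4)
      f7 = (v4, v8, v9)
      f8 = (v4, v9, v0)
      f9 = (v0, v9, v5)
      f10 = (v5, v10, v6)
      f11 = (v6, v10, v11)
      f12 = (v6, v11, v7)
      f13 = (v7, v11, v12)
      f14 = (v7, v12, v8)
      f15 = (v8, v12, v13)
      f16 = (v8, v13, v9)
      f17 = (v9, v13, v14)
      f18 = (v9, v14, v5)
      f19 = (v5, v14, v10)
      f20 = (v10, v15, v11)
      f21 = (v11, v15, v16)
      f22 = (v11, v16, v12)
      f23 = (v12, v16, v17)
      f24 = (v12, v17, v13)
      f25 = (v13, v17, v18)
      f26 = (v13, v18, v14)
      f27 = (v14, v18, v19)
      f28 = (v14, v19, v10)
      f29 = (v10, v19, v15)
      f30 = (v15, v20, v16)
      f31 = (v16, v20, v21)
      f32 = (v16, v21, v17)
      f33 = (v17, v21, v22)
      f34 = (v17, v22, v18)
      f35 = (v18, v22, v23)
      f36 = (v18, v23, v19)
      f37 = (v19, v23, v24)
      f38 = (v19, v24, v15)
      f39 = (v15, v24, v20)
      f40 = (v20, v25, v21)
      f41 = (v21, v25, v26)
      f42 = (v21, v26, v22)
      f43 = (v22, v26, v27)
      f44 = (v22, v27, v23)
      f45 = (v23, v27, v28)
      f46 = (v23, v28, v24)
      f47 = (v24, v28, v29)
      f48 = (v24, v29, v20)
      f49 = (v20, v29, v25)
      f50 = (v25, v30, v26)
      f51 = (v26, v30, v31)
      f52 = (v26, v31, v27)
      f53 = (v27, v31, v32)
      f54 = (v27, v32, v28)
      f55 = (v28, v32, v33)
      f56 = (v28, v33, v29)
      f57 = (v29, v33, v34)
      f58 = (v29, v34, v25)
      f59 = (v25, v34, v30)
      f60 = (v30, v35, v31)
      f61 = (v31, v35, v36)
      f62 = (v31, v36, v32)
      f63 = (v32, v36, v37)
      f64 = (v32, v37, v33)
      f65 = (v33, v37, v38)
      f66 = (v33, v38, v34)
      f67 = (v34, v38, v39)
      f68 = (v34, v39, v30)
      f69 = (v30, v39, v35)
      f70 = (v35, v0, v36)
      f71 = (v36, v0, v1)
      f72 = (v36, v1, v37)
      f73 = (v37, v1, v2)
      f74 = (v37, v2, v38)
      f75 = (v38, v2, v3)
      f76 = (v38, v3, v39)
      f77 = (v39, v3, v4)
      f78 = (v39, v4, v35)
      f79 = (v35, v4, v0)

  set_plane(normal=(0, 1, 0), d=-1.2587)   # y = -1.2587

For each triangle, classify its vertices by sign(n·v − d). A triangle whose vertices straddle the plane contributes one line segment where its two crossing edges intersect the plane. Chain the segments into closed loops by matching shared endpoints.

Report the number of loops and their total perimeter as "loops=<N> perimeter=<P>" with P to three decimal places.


loops=2 perimeter=6.200

Straddling triangles (24 of 80):
  (v20,v25,v21) [+-+] → (-1.90866, -1.2587, 0)–(-1.8255, -1.2587, 0.114479)  len=0.1415
  (v21,v25,v26) [+--] → (-1.8255, -1.2587, 0.114479)–(-1.59769, -1.2587, 0.428)  len=0.3875
  (v21,v26,v22) [+-+] → (-1.59769, -1.2587, 0.428)–(-1.5172, -1.2587, 0.401845)  len=0.0846
  (v22,v26,v27) [+-+] → (-1.5172, -1.2587, 0.401845)–(-1.2587, -1.2587, 0.317851)  len=0.2718
  (v24,v28,v29) [++-] → (-1.2587, -1.2587, -0.317851)–(-1.59769, -1.2587, -0.428)  len=0.3564
  (v24,v29,v20) [+-+] → (-1.59769, -1.2587, -0.428)–(-1.64743, -1.2587, -0.359533)  len=0.0846
  (v20,v29,v25) [+--] → (-1.64743, -1.2587, -0.359533)–(-1.90866, -1.2587, 0)  len=0.4444
  (v26,v31,v27) [--+] → (-1.00675, -1.2587, 0.283939)–(-1.2587, -1.2587, 0.317851)  len=0.2542
  (v27,v31,v32) [+--] → (-1.00675, -1.2587, 0.283939)–(-0.862321, -1.2587, 0.2645)  len=0.1457
  (v27,v32,v28) [+-+] → (-0.862321, -1.2587, 0.2645)–(-0.862321, -1.2587, -0.134737)  len=0.3992
  (v28,v32,v33) [+--] → (-0.862321, -1.2587, -0.134737)–(-0.862321, -1.2587, -0.2645)  len=0.1298
  (v28,v33,v29) [+--] → (-0.862321, -1.2587, -0.2645)–(-1.2587, -1.2587, -0.317851)  len=0.4000
  (v32,v36,v37) [--+] → (1.2587, -1.2587, 0.317851)–(0.862321, -1.2587, 0.2645)  len=0.4000
  (v32,v37,v33) [-+-] → (0.862321, -1.2587, 0.2645)–(0.862321, -1.2587, 0.134737)  len=0.1298
  (v33,v37,v38) [-++] → (0.862321, -1.2587, 0.134737)–(0.862321, -1.2587, -0.2645)  len=0.3992
  (v33,v38,v34) [-+-] → (0.862321, -1.2587, -0.2645)–(1.00675, -1.2587, -0.283939)  len=0.1457
  (v34,v38,v39) [-+-] → (1.00675, -1.2587, -0.283939)–(1.2587, -1.2587, -0.317851)  len=0.2542
  (v35,v0,v36) [-+-] → (1.90866, -1.2587, 0)–(1.64743, -1.2587, 0.359533)  len=0.4444
  (v36,v0,v1) [-++] → (1.64743, -1.2587, 0.359533)–(1.59769, -1.2587, 0.428)  len=0.0846
  (v36,v1,v37) [-++] → (1.59769, -1.2587, 0.428)–(1.2587, -1.2587, 0.317851)  len=0.3564
  (v38,v3,v39) [++-] → (1.5172, -1.2587, -0.401845)–(1.2587, -1.2587, -0.317851)  len=0.2718
  (v39,v3,v4) [-++] → (1.5172, -1.2587, -0.401845)–(1.59769, -1.2587, -0.428)  len=0.0846
  (v39,v4,v35) [-+-] → (1.59769, -1.2587, -0.428)–(1.8255, -1.2587, -0.114479)  len=0.3875
  (v35,v4,v0) [-++] → (1.8255, -1.2587, -0.114479)–(1.90866, -1.2587, 0)  len=0.1415

Chained into 2 loop(s):
  loop 1: 12 segments, perimeter = 3.0999
  loop 2: 12 segments, perimeter = 3.0999
Total perimeter = 6.200


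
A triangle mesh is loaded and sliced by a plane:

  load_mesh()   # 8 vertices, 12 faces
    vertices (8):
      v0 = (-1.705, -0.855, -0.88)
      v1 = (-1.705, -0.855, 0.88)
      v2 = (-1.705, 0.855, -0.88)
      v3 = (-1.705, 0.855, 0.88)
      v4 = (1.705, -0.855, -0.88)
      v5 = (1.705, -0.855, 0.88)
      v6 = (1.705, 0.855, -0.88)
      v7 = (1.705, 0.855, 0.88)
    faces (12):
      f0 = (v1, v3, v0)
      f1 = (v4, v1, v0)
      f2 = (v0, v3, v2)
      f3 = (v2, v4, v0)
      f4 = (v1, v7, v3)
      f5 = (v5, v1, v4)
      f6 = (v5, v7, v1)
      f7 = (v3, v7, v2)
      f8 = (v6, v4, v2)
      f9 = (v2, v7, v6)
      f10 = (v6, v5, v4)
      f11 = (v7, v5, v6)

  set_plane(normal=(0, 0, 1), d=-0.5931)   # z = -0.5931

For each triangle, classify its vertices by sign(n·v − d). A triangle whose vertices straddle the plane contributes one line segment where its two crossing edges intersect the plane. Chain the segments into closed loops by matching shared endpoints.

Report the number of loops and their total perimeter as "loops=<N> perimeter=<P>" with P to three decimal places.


Straddling triangles (8 of 12):
  (v1,v3,v0) [++-] → (-1.705, -0.576251, -0.5931)–(-1.705, -0.855, -0.5931)  len=0.2787
  (v4,v1,v0) [-+-] → (1.14913, -0.855, -0.5931)–(-1.705, -0.855, -0.5931)  len=2.8541
  (v0,v3,v2) [-+-] → (-1.705, -0.576251, -0.5931)–(-1.705, 0.855, -0.5931)  len=1.4313
  (v5,v1,v4) [++-] → (1.14913, -0.855, -0.5931)–(1.705, -0.855, -0.5931)  len=0.5559
  (v3,v7,v2) [++-] → (-1.14913, 0.855, -0.5931)–(-1.705, 0.855, -0.5931)  len=0.5559
  (v2,v7,v6) [-+-] → (-1.14913, 0.855, -0.5931)–(1.705, 0.855, -0.5931)  len=2.8541
  (v6,v5,v4) [-+-] → (1.705, 0.576251, -0.5931)–(1.705, -0.855, -0.5931)  len=1.4313
  (v7,v5,v6) [++-] → (1.705, 0.576251, -0.5931)–(1.705, 0.855, -0.5931)  len=0.2787

Chained into 1 loop(s):
  loop 1: 8 segments, perimeter = 10.2400
Total perimeter = 10.240

loops=1 perimeter=10.240


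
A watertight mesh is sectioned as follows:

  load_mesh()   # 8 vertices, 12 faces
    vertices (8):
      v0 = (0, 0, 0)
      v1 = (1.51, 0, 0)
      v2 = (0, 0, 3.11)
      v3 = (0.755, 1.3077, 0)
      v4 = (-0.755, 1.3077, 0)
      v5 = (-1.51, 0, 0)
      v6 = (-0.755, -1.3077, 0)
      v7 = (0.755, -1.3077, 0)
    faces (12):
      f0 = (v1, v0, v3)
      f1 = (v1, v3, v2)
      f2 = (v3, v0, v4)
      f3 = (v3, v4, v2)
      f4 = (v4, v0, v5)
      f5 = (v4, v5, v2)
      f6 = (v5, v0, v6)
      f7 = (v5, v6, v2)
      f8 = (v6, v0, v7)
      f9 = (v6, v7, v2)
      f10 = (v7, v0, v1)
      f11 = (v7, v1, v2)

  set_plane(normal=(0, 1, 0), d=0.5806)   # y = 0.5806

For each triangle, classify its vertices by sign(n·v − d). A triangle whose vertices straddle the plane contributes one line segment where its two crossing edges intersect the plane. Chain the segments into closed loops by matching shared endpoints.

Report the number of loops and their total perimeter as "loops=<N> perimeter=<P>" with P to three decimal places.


loops=1 perimeter=6.865

Straddling triangles (6 of 12):
  (v1,v0,v3) [--+] → (0.335209, 0.5806, 0)–(1.17479, 0.5806, 0)  len=0.8396
  (v1,v3,v2) [-+-] → (1.17479, 0.5806, 0)–(0.335209, 0.5806, 1.7292)  len=1.9223
  (v3,v0,v4) [+-+] → (0.335209, 0.5806, 0)–(-0.335209, 0.5806, 0)  len=0.6704
  (v3,v4,v2) [++-] → (-0.335209, 0.5806, 1.7292)–(0.335209, 0.5806, 1.7292)  len=0.6704
  (v4,v0,v5) [+--] → (-0.335209, 0.5806, 0)–(-1.17479, 0.5806, 0)  len=0.8396
  (v4,v5,v2) [+--] → (-1.17479, 0.5806, 0)–(-0.335209, 0.5806, 1.7292)  len=1.9223

Chained into 1 loop(s):
  loop 1: 6 segments, perimeter = 6.8645
Total perimeter = 6.865


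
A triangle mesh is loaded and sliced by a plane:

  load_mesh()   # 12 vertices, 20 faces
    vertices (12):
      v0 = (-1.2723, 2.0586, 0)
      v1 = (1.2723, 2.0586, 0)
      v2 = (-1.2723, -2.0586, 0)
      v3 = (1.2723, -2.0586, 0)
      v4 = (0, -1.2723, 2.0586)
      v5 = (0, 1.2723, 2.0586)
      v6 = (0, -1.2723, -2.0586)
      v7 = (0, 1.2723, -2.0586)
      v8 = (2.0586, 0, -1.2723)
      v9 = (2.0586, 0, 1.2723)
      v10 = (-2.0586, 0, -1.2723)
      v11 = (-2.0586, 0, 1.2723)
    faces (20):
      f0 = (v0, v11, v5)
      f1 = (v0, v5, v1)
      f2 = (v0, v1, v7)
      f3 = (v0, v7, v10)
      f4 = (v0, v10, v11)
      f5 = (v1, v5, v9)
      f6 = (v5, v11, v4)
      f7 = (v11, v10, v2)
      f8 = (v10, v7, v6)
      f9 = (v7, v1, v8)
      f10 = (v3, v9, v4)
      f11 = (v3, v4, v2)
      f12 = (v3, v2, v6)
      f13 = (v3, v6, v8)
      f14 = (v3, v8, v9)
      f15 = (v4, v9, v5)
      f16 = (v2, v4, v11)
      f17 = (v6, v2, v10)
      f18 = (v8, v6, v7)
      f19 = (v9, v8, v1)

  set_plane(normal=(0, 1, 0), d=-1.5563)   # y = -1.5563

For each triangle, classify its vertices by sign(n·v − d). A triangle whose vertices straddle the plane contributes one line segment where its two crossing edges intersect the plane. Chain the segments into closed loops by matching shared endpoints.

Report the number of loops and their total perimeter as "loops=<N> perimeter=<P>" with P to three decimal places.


Straddling triangles (8 of 20):
  (v11,v10,v2) [++-] → (-1.46416, -1.5563, -0.310442)–(-1.46416, -1.5563, 0.310442)  len=0.6209
  (v3,v9,v4) [-++] → (1.46416, -1.5563, 0.310442)–(0.459536, -1.5563, 1.31506)  len=1.4207
  (v3,v4,v2) [-+-] → (0.459536, -1.5563, 1.31506)–(-0.459536, -1.5563, 1.31506)  len=0.9191
  (v3,v2,v6) [--+] → (-0.459536, -1.5563, -1.31506)–(0.459536, -1.5563, -1.31506)  len=0.9191
  (v3,v6,v8) [-++] → (0.459536, -1.5563, -1.31506)–(1.46416, -1.5563, -0.310442)  len=1.4207
  (v3,v8,v9) [-++] → (1.46416, -1.5563, -0.310442)–(1.46416, -1.5563, 0.310442)  len=0.6209
  (v2,v4,v11) [-++] → (-0.459536, -1.5563, 1.31506)–(-1.46416, -1.5563, 0.310442)  len=1.4207
  (v6,v2,v10) [+-+] → (-0.459536, -1.5563, -1.31506)–(-1.46416, -1.5563, -0.310442)  len=1.4207

Chained into 1 loop(s):
  loop 1: 8 segments, perimeter = 8.7629
Total perimeter = 8.763

loops=1 perimeter=8.763


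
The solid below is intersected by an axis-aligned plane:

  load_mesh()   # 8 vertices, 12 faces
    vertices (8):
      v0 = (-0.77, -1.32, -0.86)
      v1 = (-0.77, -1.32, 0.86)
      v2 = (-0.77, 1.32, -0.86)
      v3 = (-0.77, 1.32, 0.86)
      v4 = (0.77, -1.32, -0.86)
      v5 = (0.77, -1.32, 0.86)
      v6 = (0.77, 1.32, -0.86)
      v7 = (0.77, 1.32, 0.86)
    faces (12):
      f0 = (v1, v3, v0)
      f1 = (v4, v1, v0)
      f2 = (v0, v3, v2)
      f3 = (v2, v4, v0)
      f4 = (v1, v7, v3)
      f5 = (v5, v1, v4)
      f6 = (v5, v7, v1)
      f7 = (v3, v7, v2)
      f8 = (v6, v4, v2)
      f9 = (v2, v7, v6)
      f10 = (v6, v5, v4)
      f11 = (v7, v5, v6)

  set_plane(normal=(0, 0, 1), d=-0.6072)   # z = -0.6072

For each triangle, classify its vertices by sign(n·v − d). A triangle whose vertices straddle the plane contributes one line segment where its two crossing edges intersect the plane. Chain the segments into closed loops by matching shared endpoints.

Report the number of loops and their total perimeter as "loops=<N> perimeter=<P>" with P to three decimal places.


Straddling triangles (8 of 12):
  (v1,v3,v0) [++-] → (-0.77, -0.931981, -0.6072)–(-0.77, -1.32, -0.6072)  len=0.3880
  (v4,v1,v0) [-+-] → (0.543656, -1.32, -0.6072)–(-0.77, -1.32, -0.6072)  len=1.3137
  (v0,v3,v2) [-+-] → (-0.77, -0.931981, -0.6072)–(-0.77, 1.32, -0.6072)  len=2.2520
  (v5,v1,v4) [++-] → (0.543656, -1.32, -0.6072)–(0.77, -1.32, -0.6072)  len=0.2263
  (v3,v7,v2) [++-] → (-0.543656, 1.32, -0.6072)–(-0.77, 1.32, -0.6072)  len=0.2263
  (v2,v7,v6) [-+-] → (-0.543656, 1.32, -0.6072)–(0.77, 1.32, -0.6072)  len=1.3137
  (v6,v5,v4) [-+-] → (0.77, 0.931981, -0.6072)–(0.77, -1.32, -0.6072)  len=2.2520
  (v7,v5,v6) [++-] → (0.77, 0.931981, -0.6072)–(0.77, 1.32, -0.6072)  len=0.3880

Chained into 1 loop(s):
  loop 1: 8 segments, perimeter = 8.3600
Total perimeter = 8.360

loops=1 perimeter=8.360


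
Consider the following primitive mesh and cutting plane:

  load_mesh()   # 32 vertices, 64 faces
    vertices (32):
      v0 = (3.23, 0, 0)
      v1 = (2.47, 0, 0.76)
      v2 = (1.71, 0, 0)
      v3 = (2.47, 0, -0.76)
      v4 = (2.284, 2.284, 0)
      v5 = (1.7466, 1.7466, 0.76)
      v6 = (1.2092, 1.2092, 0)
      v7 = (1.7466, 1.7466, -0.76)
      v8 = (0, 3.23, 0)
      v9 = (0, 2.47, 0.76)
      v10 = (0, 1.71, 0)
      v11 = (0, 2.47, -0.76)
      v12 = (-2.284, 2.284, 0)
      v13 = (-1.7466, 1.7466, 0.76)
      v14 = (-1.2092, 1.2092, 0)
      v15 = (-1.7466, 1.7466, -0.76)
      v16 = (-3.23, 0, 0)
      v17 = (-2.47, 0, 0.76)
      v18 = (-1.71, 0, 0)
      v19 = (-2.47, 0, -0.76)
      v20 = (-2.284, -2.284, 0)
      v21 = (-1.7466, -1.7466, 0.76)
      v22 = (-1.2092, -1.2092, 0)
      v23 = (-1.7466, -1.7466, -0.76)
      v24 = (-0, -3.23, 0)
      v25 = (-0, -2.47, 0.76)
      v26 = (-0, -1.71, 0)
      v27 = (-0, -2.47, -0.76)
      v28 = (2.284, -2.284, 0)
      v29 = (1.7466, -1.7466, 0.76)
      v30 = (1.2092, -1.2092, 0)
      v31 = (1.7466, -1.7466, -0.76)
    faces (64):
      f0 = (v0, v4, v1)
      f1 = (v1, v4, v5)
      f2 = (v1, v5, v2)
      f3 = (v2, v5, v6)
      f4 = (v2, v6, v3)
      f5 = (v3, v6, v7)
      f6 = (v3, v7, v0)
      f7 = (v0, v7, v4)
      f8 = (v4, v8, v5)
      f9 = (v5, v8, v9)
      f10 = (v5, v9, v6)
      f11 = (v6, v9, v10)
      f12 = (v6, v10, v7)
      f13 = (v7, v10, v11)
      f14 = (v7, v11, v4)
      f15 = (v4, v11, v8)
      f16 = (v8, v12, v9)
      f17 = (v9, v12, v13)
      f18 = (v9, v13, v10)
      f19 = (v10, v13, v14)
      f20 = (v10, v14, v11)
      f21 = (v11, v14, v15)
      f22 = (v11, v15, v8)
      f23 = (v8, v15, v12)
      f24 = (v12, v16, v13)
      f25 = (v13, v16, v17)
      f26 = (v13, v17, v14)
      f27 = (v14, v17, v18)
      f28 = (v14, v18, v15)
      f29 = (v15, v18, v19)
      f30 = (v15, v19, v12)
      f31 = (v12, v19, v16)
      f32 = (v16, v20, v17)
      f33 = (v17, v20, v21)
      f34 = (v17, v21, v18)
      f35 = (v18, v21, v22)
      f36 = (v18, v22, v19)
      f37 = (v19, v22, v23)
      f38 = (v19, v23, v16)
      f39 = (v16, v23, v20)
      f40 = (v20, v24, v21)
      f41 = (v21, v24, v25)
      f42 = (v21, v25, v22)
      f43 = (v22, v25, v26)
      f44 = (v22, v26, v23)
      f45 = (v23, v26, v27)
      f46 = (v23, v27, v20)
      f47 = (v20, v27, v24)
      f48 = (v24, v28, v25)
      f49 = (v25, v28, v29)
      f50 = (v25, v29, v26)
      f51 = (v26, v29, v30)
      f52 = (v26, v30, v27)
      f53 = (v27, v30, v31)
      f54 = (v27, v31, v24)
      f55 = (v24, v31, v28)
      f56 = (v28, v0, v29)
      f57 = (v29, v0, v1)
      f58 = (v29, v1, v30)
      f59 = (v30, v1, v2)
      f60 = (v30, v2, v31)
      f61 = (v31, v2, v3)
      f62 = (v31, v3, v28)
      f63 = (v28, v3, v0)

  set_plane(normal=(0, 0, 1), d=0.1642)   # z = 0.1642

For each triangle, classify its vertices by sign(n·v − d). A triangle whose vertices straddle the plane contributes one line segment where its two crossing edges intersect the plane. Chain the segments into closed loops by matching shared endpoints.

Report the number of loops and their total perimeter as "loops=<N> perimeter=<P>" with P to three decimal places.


loops=2 perimeter=30.248

Straddling triangles (32 of 64):
  (v0,v4,v1) [--+] → (2.32419, 1.79054, 0.1642)–(3.0658, 0, 0.1642)  len=1.9380
  (v1,v4,v5) [+-+] → (2.32419, 1.79054, 0.1642)–(2.16789, 2.16789, 0.1642)  len=0.4084
  (v1,v5,v2) [++-] → (1.71791, 0.377358, 0.1642)–(1.8742, 0, 0.1642)  len=0.4084
  (v2,v5,v6) [-+-] → (1.71791, 0.377358, 0.1642)–(1.32531, 1.32531, 0.1642)  len=1.0260
  (v4,v8,v5) [--+] → (0.377358, 2.90951, 0.1642)–(2.16789, 2.16789, 0.1642)  len=1.9380
  (v5,v8,v9) [+-+] → (0.377358, 2.90951, 0.1642)–(0, 3.0658, 0.1642)  len=0.4084
  (v5,v9,v6) [++-] → (0.947949, 1.4816, 0.1642)–(1.32531, 1.32531, 0.1642)  len=0.4084
  (v6,v9,v10) [-+-] → (0.947949, 1.4816, 0.1642)–(0, 1.8742, 0.1642)  len=1.0260
  (v8,v12,v9) [--+] → (-1.79054, 2.32419, 0.1642)–(0, 3.0658, 0.1642)  len=1.9380
  (v9,v12,v13) [+-+] → (-1.79054, 2.32419, 0.1642)–(-2.16789, 2.16789, 0.1642)  len=0.4084
  (v9,v13,v10) [++-] → (-0.377358, 1.71791, 0.1642)–(0, 1.8742, 0.1642)  len=0.4084
  (v10,v13,v14) [-+-] → (-0.377358, 1.71791, 0.1642)–(-1.32531, 1.32531, 0.1642)  len=1.0260
  (v12,v16,v13) [--+] → (-2.90951, 0.377358, 0.1642)–(-2.16789, 2.16789, 0.1642)  len=1.9380
  (v13,v16,v17) [+-+] → (-2.90951, 0.377358, 0.1642)–(-3.0658, 0, 0.1642)  len=0.4084
  (v13,v17,v14) [++-] → (-1.4816, 0.947949, 0.1642)–(-1.32531, 1.32531, 0.1642)  len=0.4084
  (v14,v17,v18) [-+-] → (-1.4816, 0.947949, 0.1642)–(-1.8742, 0, 0.1642)  len=1.0260
  (v16,v20,v17) [--+] → (-2.32419, -1.79054, 0.1642)–(-3.0658, 0, 0.1642)  len=1.9380
  (v17,v20,v21) [+-+] → (-2.32419, -1.79054, 0.1642)–(-2.16789, -2.16789, 0.1642)  len=0.4084
  (v17,v21,v18) [++-] → (-1.71791, -0.377358, 0.1642)–(-1.8742, 0, 0.1642)  len=0.4084
  (v18,v21,v22) [-+-] → (-1.71791, -0.377358, 0.1642)–(-1.32531, -1.32531, 0.1642)  len=1.0260
  (v20,v24,v21) [--+] → (-0.377358, -2.90951, 0.1642)–(-2.16789, -2.16789, 0.1642)  len=1.9380
  (v21,v24,v25) [+-+] → (-0.377358, -2.90951, 0.1642)–(0, -3.0658, 0.1642)  len=0.4084
  (v21,v25,v22) [++-] → (-0.947949, -1.4816, 0.1642)–(-1.32531, -1.32531, 0.1642)  len=0.4084
  (v22,v25,v26) [-+-] → (-0.947949, -1.4816, 0.1642)–(0, -1.8742, 0.1642)  len=1.0260
  (v24,v28,v25) [--+] → (1.79054, -2.32419, 0.1642)–(0, -3.0658, 0.1642)  len=1.9380
  (v25,v28,v29) [+-+] → (1.79054, -2.32419, 0.1642)–(2.16789, -2.16789, 0.1642)  len=0.4084
  (v25,v29,v26) [++-] → (0.377358, -1.71791, 0.1642)–(0, -1.8742, 0.1642)  len=0.4084
  (v26,v29,v30) [-+-] → (0.377358, -1.71791, 0.1642)–(1.32531, -1.32531, 0.1642)  len=1.0260
  (v28,v0,v29) [--+] → (2.90951, -0.377358, 0.1642)–(2.16789, -2.16789, 0.1642)  len=1.9380
  (v29,v0,v1) [+-+] → (2.90951, -0.377358, 0.1642)–(3.0658, 0, 0.1642)  len=0.4084
  (v29,v1,v30) [++-] → (1.4816, -0.947949, 0.1642)–(1.32531, -1.32531, 0.1642)  len=0.4084
  (v30,v1,v2) [-+-] → (1.4816, -0.947949, 0.1642)–(1.8742, 0, 0.1642)  len=1.0260

Chained into 2 loop(s):
  loop 1: 16 segments, perimeter = 18.7719
  loop 2: 16 segments, perimeter = 11.4758
Total perimeter = 30.248


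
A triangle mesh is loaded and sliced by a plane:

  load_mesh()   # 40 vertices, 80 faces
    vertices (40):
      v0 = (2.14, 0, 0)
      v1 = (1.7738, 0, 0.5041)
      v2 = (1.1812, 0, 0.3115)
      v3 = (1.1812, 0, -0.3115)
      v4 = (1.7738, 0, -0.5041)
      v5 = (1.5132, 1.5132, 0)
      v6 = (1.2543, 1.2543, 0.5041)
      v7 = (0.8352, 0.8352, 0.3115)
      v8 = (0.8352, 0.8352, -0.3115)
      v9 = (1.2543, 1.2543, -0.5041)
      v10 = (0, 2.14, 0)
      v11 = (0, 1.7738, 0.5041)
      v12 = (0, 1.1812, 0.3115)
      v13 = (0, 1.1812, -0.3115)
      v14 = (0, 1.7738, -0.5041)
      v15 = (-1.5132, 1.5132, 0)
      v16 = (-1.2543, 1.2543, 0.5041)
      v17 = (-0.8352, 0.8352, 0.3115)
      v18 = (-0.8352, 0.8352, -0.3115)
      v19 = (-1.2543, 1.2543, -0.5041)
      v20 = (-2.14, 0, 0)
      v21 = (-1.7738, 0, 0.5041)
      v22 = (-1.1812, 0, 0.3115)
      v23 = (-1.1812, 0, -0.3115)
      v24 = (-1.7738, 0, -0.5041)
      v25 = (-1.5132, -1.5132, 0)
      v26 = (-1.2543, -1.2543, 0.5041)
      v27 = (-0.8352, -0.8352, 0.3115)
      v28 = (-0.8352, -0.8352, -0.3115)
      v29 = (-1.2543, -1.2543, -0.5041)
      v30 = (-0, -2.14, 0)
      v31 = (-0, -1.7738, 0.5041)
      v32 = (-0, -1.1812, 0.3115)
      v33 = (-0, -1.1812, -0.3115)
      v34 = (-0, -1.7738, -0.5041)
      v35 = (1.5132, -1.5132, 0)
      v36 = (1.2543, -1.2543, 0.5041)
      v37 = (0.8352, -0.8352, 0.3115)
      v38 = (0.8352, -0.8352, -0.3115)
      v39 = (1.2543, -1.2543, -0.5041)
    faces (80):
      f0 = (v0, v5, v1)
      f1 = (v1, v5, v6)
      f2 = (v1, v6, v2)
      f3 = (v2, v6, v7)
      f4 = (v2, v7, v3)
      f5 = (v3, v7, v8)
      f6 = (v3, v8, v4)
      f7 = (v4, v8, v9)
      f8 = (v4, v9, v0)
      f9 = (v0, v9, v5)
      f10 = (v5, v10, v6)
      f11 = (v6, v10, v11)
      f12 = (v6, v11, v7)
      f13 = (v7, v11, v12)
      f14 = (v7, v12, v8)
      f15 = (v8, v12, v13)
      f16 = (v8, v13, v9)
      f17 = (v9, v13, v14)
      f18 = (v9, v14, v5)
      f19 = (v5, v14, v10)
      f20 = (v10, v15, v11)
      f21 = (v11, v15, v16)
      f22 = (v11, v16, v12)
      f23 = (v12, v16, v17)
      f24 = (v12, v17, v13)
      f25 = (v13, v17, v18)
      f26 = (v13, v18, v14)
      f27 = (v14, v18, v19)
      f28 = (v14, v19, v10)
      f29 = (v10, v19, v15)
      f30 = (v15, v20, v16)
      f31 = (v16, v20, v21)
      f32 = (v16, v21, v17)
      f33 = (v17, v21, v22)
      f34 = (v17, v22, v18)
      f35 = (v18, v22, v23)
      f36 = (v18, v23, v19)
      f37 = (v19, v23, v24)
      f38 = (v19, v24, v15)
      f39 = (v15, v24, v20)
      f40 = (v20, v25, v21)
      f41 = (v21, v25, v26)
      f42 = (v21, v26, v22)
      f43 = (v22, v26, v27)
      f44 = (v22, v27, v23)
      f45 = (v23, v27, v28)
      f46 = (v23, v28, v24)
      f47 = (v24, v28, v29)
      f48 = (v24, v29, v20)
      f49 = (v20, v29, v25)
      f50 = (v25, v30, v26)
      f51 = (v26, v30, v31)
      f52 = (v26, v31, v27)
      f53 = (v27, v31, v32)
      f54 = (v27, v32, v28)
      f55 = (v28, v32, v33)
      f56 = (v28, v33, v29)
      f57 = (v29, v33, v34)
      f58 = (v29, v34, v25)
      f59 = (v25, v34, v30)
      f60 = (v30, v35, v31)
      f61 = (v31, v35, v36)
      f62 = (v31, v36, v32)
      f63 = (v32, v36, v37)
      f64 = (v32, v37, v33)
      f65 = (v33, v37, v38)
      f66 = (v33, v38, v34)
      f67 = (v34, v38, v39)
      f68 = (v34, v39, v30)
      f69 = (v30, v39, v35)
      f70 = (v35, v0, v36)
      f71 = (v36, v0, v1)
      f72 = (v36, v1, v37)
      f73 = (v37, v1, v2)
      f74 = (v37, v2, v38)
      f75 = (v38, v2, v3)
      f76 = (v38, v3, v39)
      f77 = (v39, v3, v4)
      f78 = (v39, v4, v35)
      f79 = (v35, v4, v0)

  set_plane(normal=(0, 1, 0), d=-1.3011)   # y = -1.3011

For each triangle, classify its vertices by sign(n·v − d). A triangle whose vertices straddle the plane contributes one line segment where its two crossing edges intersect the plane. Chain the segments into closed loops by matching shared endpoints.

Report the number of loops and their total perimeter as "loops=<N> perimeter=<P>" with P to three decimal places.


Straddling triangles (18 of 80):
  (v20,v25,v21) [+-+] → (-1.60106, -1.3011, 0)–(-1.54973, -1.3011, 0.070658)  len=0.0873
  (v21,v25,v26) [+-+] → (-1.54973, -1.3011, 0.070658)–(-1.3011, -1.3011, 0.412976)  len=0.4231
  (v20,v29,v25) [++-] → (-1.3011, -1.3011, -0.412976)–(-1.60106, -1.3011, 0)  len=0.5104
  (v25,v30,v26) [--+] → (-1.18802, -1.3011, 0.477464)–(-1.3011, -1.3011, 0.412976)  len=0.1302
  (v26,v30,v31) [+--] → (-1.18802, -1.3011, 0.477464)–(-1.1413, -1.3011, 0.5041)  len=0.0538
  (v26,v31,v27) [+-+] → (-1.1413, -1.3011, 0.5041)–(-0.420625, -1.3011, 0.407102)  len=0.7272
  (v27,v31,v32) [+-+] → (-0.420625, -1.3011, 0.407102)–(0, -1.3011, 0.350469)  len=0.4244
  (v29,v33,v34) [++-] → (0, -1.3011, -0.350469)–(-1.1413, -1.3011, -0.5041)  len=1.1516
  (v29,v34,v25) [+--] → (-1.1413, -1.3011, -0.5041)–(-1.3011, -1.3011, -0.412976)  len=0.1840
  (v31,v35,v36) [--+] → (1.3011, -1.3011, 0.412976)–(1.1413, -1.3011, 0.5041)  len=0.1840
  (v31,v36,v32) [-++] → (1.1413, -1.3011, 0.5041)–(0, -1.3011, 0.350469)  len=1.1516
  (v33,v38,v34) [++-] → (0.420625, -1.3011, -0.407102)–(0, -1.3011, -0.350469)  len=0.4244
  (v34,v38,v39) [-++] → (0.420625, -1.3011, -0.407102)–(1.1413, -1.3011, -0.5041)  len=0.7272
  (v34,v39,v30) [-+-] → (1.1413, -1.3011, -0.5041)–(1.18802, -1.3011, -0.477464)  len=0.0538
  (v30,v39,v35) [-+-] → (1.18802, -1.3011, -0.477464)–(1.3011, -1.3011, -0.412976)  len=0.1302
  (v35,v0,v36) [-++] → (1.60106, -1.3011, 0)–(1.3011, -1.3011, 0.412976)  len=0.5104
  (v39,v4,v35) [++-] → (1.54973, -1.3011, -0.070658)–(1.3011, -1.3011, -0.412976)  len=0.4231
  (v35,v4,v0) [-++] → (1.54973, -1.3011, -0.070658)–(1.60106, -1.3011, 0)  len=0.0873

Chained into 1 loop(s):
  loop 1: 18 segments, perimeter = 7.3839
Total perimeter = 7.384

loops=1 perimeter=7.384


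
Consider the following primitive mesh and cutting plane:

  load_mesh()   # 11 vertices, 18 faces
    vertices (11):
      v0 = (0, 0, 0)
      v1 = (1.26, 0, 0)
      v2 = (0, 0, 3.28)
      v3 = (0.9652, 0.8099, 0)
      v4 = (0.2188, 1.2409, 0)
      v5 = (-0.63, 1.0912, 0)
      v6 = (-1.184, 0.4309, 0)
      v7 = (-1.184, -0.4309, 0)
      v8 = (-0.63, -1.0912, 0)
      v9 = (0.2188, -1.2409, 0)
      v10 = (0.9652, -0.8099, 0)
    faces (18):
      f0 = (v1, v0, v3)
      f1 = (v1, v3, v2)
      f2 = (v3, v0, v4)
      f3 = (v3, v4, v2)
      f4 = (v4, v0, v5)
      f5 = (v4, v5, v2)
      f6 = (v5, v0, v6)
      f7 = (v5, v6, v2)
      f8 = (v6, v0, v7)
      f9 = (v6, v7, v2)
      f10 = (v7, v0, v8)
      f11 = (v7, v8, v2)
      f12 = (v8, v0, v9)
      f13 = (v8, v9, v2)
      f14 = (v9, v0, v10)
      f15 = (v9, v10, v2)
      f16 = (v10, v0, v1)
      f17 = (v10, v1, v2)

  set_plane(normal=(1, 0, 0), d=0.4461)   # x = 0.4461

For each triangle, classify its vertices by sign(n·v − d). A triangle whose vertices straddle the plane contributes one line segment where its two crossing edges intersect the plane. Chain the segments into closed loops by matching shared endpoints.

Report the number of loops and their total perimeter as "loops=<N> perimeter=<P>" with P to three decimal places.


loops=1 perimeter=7.073

Straddling triangles (8 of 18):
  (v1,v0,v3) [+-+] → (0.4461, 0, 0)–(0.4461, 0.374323, 0)  len=0.3743
  (v1,v3,v2) [++-] → (0.4461, 0.374323, 1.76404)–(0.4461, 0, 2.11872)  len=0.5157
  (v3,v0,v4) [+--] → (0.4461, 0.374323, 0)–(0.4461, 1.10965, 0)  len=0.7353
  (v3,v4,v2) [+--] → (0.4461, 1.10965, 0)–(0.4461, 0.374323, 1.76404)  len=1.9112
  (v9,v0,v10) [--+] → (0.4461, -0.374323, 0)–(0.4461, -1.10965, 0)  len=0.7353
  (v9,v10,v2) [-+-] → (0.4461, -1.10965, 0)–(0.4461, -0.374323, 1.76404)  len=1.9112
  (v10,v0,v1) [+-+] → (0.4461, -0.374323, 0)–(0.4461, 0, 0)  len=0.3743
  (v10,v1,v2) [++-] → (0.4461, 0, 2.11872)–(0.4461, -0.374323, 1.76404)  len=0.5157

Chained into 1 loop(s):
  loop 1: 8 segments, perimeter = 7.0730
Total perimeter = 7.073


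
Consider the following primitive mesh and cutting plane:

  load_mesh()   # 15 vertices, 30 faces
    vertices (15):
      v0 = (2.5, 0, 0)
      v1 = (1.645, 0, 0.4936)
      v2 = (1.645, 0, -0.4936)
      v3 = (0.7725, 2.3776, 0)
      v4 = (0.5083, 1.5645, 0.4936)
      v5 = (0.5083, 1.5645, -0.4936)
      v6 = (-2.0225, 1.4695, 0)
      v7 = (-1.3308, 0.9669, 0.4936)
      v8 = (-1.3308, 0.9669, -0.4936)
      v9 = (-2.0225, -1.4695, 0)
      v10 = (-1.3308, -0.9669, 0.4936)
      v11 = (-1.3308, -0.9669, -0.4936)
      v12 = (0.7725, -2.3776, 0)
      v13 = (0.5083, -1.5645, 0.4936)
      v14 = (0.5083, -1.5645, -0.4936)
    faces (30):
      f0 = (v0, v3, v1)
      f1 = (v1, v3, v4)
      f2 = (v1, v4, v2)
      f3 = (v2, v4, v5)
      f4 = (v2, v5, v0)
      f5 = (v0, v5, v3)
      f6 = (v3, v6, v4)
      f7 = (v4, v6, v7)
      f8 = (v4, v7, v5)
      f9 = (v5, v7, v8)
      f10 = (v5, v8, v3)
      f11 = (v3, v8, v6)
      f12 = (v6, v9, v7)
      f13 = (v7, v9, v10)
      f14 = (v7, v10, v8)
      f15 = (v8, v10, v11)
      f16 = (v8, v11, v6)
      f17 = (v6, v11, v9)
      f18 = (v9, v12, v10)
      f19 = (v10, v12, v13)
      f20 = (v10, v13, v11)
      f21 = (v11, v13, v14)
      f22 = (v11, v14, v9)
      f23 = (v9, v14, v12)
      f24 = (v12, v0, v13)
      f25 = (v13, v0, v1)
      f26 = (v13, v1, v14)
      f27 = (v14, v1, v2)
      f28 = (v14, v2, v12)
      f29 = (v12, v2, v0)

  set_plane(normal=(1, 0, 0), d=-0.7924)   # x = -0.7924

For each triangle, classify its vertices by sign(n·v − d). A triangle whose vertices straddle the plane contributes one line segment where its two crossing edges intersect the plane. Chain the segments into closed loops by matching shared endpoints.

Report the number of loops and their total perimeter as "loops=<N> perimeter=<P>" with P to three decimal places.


Straddling triangles (12 of 30):
  (v3,v6,v4) [+-+] → (-0.7924, 1.86916, 0)–(-0.7924, 1.51567, 0.239915)  len=0.4272
  (v4,v6,v7) [+--] → (-0.7924, 1.51567, 0.239915)–(-0.7924, 1.14185, 0.4936)  len=0.4518
  (v4,v7,v5) [+-+] → (-0.7924, 1.14185, 0.4936)–(-0.7924, 1.14185, 0.204595)  len=0.2890
  (v5,v7,v8) [+--] → (-0.7924, 1.14185, 0.204595)–(-0.7924, 1.14185, -0.4936)  len=0.6982
  (v5,v8,v3) [+-+] → (-0.7924, 1.14185, -0.4936)–(-0.7924, 1.32801, -0.367249)  len=0.2250
  (v3,v8,v6) [+--] → (-0.7924, 1.32801, -0.367249)–(-0.7924, 1.86916, 0)  len=0.6540
  (v9,v12,v10) [-+-] → (-0.7924, -1.86916, 0)–(-0.7924, -1.32801, 0.367249)  len=0.6540
  (v10,v12,v13) [-++] → (-0.7924, -1.32801, 0.367249)–(-0.7924, -1.14185, 0.4936)  len=0.2250
  (v10,v13,v11) [-+-] → (-0.7924, -1.14185, 0.4936)–(-0.7924, -1.14185, -0.204595)  len=0.6982
  (v11,v13,v14) [-++] → (-0.7924, -1.14185, -0.204595)–(-0.7924, -1.14185, -0.4936)  len=0.2890
  (v11,v14,v9) [-+-] → (-0.7924, -1.14185, -0.4936)–(-0.7924, -1.51567, -0.239915)  len=0.4518
  (v9,v14,v12) [-++] → (-0.7924, -1.51567, -0.239915)–(-0.7924, -1.86916, 0)  len=0.4272

Chained into 2 loop(s):
  loop 1: 6 segments, perimeter = 2.7452
  loop 2: 6 segments, perimeter = 2.7452
Total perimeter = 5.490

loops=2 perimeter=5.490


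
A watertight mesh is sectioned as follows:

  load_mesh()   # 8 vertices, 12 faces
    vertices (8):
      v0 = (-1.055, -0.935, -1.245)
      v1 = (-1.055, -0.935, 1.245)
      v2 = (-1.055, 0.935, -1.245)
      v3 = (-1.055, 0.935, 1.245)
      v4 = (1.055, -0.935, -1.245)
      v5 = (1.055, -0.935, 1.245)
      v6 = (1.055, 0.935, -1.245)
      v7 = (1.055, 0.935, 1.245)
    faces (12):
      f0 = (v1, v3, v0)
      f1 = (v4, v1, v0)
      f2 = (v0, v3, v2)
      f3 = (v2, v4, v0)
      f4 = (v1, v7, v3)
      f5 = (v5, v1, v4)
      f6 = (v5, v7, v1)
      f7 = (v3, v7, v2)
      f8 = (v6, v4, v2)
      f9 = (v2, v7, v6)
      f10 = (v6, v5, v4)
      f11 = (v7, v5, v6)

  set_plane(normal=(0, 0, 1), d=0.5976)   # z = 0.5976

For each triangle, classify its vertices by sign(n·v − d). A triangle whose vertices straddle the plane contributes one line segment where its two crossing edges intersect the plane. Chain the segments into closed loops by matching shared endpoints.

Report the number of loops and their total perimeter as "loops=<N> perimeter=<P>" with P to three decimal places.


Straddling triangles (8 of 12):
  (v1,v3,v0) [++-] → (-1.055, 0.4488, 0.5976)–(-1.055, -0.935, 0.5976)  len=1.3838
  (v4,v1,v0) [-+-] → (-0.5064, -0.935, 0.5976)–(-1.055, -0.935, 0.5976)  len=0.5486
  (v0,v3,v2) [-+-] → (-1.055, 0.4488, 0.5976)–(-1.055, 0.935, 0.5976)  len=0.4862
  (v5,v1,v4) [++-] → (-0.5064, -0.935, 0.5976)–(1.055, -0.935, 0.5976)  len=1.5614
  (v3,v7,v2) [++-] → (0.5064, 0.935, 0.5976)–(-1.055, 0.935, 0.5976)  len=1.5614
  (v2,v7,v6) [-+-] → (0.5064, 0.935, 0.5976)–(1.055, 0.935, 0.5976)  len=0.5486
  (v6,v5,v4) [-+-] → (1.055, -0.4488, 0.5976)–(1.055, -0.935, 0.5976)  len=0.4862
  (v7,v5,v6) [++-] → (1.055, -0.4488, 0.5976)–(1.055, 0.935, 0.5976)  len=1.3838

Chained into 1 loop(s):
  loop 1: 8 segments, perimeter = 7.9600
Total perimeter = 7.960

loops=1 perimeter=7.960


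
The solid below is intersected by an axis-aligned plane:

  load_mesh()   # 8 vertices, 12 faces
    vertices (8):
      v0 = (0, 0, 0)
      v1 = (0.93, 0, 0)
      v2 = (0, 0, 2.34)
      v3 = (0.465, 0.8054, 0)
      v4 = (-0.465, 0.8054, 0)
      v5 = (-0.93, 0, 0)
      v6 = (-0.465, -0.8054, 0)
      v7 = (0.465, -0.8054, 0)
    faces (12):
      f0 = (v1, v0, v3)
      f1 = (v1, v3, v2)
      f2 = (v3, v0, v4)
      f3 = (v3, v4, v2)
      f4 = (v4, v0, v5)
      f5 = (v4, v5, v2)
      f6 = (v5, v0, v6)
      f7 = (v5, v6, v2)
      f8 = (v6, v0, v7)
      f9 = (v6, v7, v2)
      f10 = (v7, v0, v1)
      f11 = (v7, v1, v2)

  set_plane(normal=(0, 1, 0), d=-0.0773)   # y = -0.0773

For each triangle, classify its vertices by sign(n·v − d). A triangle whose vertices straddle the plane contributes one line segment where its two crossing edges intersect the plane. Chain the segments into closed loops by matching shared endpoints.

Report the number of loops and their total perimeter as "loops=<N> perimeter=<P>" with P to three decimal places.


loops=1 perimeter=6.413

Straddling triangles (6 of 12):
  (v5,v0,v6) [++-] → (-0.0446294, -0.0773, 0)–(-0.885371, -0.0773, 0)  len=0.8407
  (v5,v6,v2) [+-+] → (-0.885371, -0.0773, 0)–(-0.0446294, -0.0773, 2.11541)  len=2.2764
  (v6,v0,v7) [-+-] → (-0.0446294, -0.0773, 0)–(0.0446294, -0.0773, 0)  len=0.0893
  (v6,v7,v2) [--+] → (0.0446294, -0.0773, 2.11541)–(-0.0446294, -0.0773, 2.11541)  len=0.0893
  (v7,v0,v1) [-++] → (0.0446294, -0.0773, 0)–(0.885371, -0.0773, 0)  len=0.8407
  (v7,v1,v2) [-++] → (0.885371, -0.0773, 0)–(0.0446294, -0.0773, 2.11541)  len=2.2764

Chained into 1 loop(s):
  loop 1: 6 segments, perimeter = 6.4127
Total perimeter = 6.413


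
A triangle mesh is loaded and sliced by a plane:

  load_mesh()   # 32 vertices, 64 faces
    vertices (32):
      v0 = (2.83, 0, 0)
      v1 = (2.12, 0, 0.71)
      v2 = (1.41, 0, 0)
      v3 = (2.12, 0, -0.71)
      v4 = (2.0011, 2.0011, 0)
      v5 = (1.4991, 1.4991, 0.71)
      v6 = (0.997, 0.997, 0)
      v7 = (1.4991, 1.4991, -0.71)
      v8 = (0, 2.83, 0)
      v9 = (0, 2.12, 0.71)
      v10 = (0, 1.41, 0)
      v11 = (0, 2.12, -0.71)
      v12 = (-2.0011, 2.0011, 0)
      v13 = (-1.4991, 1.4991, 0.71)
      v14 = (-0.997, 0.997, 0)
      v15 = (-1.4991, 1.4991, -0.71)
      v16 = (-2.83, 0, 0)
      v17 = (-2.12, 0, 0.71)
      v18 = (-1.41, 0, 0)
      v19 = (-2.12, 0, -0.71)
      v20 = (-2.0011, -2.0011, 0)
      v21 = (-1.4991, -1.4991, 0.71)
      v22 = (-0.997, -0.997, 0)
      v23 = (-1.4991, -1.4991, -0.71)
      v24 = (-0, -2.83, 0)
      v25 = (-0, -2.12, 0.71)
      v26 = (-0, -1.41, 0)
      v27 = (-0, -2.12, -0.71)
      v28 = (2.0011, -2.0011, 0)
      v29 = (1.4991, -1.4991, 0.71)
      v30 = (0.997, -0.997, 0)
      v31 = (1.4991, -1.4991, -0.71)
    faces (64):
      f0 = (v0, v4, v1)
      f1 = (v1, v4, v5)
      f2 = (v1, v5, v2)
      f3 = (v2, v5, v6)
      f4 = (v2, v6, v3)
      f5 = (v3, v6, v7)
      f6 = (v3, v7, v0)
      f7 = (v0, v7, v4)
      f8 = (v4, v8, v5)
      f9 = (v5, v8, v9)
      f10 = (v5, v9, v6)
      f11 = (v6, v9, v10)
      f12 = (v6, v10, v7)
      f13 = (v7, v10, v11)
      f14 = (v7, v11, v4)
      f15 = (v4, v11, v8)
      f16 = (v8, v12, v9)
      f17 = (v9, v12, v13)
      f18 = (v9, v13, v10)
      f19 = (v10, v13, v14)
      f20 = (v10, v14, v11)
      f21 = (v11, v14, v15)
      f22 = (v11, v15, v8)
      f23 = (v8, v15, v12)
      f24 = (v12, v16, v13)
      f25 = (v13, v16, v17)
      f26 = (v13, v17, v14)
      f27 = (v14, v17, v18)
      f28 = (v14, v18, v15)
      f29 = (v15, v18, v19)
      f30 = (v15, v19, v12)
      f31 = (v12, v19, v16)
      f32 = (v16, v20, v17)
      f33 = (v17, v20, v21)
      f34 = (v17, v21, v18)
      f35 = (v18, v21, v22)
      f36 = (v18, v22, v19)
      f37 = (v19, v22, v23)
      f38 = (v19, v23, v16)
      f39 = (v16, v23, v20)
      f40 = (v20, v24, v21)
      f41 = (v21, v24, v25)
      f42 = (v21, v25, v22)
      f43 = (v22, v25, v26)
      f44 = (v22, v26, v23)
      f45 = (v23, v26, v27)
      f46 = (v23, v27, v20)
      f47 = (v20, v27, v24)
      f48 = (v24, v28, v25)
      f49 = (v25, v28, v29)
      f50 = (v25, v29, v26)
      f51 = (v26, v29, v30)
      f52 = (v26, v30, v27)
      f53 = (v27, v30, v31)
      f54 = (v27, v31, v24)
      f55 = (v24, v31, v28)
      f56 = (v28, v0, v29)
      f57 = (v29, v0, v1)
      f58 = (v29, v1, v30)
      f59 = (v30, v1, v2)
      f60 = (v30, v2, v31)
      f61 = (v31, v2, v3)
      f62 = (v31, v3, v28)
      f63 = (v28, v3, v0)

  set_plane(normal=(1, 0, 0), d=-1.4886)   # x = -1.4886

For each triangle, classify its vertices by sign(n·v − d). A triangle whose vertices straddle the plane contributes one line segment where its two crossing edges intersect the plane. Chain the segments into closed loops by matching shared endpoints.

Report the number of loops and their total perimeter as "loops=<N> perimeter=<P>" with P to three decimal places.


loops=1 perimeter=10.545

Straddling triangles (22 of 64):
  (v8,v12,v9) [+-+] → (-1.4886, 2.21339, 0)–(-1.4886, 2.03155, 0.181837)  len=0.2572
  (v9,v12,v13) [+--] → (-1.4886, 2.03155, 0.181837)–(-1.4886, 1.50345, 0.71)  len=0.7469
  (v9,v13,v10) [+-+] → (-1.4886, 1.50345, 0.71)–(-1.4886, 1.49848, 0.705027)  len=0.0070
  (v10,v13,v14) [+-+] → (-1.4886, 1.49848, 0.705027)–(-1.4886, 1.4886, 0.695152)  len=0.0140
  (v11,v14,v15) [++-] → (-1.4886, 1.4886, -0.695152)–(-1.4886, 1.50345, -0.71)  len=0.0210
  (v11,v15,v8) [+-+] → (-1.4886, 1.50345, -0.71)–(-1.4886, 1.50842, -0.705027)  len=0.0070
  (v8,v15,v12) [+--] → (-1.4886, 1.50842, -0.705027)–(-1.4886, 2.21339, 0)  len=0.9970
  (v13,v17,v14) [--+] → (-1.4886, 0.560557, 0.310807)–(-1.4886, 1.4886, 0.695152)  len=1.0045
  (v14,v17,v18) [+-+] → (-1.4886, 0.560557, 0.310807)–(-1.4886, 0, 0.0786)  len=0.6067
  (v14,v18,v15) [++-] → (-1.4886, 1.32244, -0.62633)–(-1.4886, 1.4886, -0.695152)  len=0.1799
  (v15,v18,v19) [-+-] → (-1.4886, 1.32244, -0.62633)–(-1.4886, 0, -0.0786)  len=1.4314
  (v17,v21,v18) [--+] → (-1.4886, -1.32244, 0.62633)–(-1.4886, 0, 0.0786)  len=1.4314
  (v18,v21,v22) [+-+] → (-1.4886, -1.32244, 0.62633)–(-1.4886, -1.4886, 0.695152)  len=0.1799
  (v18,v22,v19) [++-] → (-1.4886, -0.560557, -0.310807)–(-1.4886, 0, -0.0786)  len=0.6067
  (v19,v22,v23) [-+-] → (-1.4886, -0.560557, -0.310807)–(-1.4886, -1.4886, -0.695152)  len=1.0045
  (v20,v24,v21) [-+-] → (-1.4886, -2.21339, 0)–(-1.4886, -1.50842, 0.705027)  len=0.9970
  (v21,v24,v25) [-++] → (-1.4886, -1.50842, 0.705027)–(-1.4886, -1.50345, 0.71)  len=0.0070
  (v21,v25,v22) [-++] → (-1.4886, -1.50345, 0.71)–(-1.4886, -1.4886, 0.695152)  len=0.0210
  (v22,v26,v23) [++-] → (-1.4886, -1.49848, -0.705027)–(-1.4886, -1.4886, -0.695152)  len=0.0140
  (v23,v26,v27) [-++] → (-1.4886, -1.49848, -0.705027)–(-1.4886, -1.50345, -0.71)  len=0.0070
  (v23,v27,v20) [-+-] → (-1.4886, -1.50345, -0.71)–(-1.4886, -2.03155, -0.181837)  len=0.7469
  (v20,v27,v24) [-++] → (-1.4886, -2.03155, -0.181837)–(-1.4886, -2.21339, 0)  len=0.2572

Chained into 1 loop(s):
  loop 1: 22 segments, perimeter = 10.5451
Total perimeter = 10.545
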